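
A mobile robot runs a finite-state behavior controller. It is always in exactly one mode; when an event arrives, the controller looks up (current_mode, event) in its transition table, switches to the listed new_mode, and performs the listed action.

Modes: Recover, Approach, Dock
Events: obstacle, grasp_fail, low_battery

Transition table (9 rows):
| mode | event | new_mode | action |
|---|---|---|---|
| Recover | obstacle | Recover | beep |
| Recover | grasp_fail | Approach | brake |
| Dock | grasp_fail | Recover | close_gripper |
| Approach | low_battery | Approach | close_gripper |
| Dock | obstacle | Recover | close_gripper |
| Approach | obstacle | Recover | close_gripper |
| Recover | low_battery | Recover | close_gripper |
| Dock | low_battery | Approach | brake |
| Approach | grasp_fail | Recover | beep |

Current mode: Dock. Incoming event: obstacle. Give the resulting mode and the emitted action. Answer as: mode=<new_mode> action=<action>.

mode=Recover action=close_gripper

current mode = Dock; filter table to that mode:
  (Dock, grasp_fail) → (Recover, close_gripper)
  (Dock, obstacle) → (Recover, close_gripper)  ← event matches
  (Dock, low_battery) → (Approach, brake)
event = obstacle selects (Recover, close_gripper)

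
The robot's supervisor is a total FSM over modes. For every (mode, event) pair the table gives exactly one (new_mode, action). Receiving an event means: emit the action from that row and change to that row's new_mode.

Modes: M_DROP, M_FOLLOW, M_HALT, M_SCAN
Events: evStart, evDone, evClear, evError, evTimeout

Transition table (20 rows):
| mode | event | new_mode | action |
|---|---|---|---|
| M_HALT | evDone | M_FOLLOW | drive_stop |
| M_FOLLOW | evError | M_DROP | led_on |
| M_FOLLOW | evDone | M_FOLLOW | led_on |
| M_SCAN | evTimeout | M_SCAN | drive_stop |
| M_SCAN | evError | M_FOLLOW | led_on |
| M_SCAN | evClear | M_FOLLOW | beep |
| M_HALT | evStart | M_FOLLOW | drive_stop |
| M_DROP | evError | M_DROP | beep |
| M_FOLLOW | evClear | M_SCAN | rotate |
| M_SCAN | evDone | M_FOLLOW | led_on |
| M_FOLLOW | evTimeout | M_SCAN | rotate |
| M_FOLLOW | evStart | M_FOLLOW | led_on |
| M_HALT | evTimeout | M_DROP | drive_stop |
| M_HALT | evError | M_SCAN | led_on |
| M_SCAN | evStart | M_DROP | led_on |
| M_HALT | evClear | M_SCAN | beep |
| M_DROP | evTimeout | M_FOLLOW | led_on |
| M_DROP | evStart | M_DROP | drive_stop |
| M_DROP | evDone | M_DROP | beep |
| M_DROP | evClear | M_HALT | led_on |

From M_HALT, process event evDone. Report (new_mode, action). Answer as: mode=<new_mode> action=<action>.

mode=M_FOLLOW action=drive_stop

current mode = M_HALT; filter table to that mode:
  (M_HALT, evDone) → (M_FOLLOW, drive_stop)  ← event matches
  (M_HALT, evStart) → (M_FOLLOW, drive_stop)
  (M_HALT, evTimeout) → (M_DROP, drive_stop)
  (M_HALT, evError) → (M_SCAN, led_on)
  (M_HALT, evClear) → (M_SCAN, beep)
event = evDone selects (M_FOLLOW, drive_stop)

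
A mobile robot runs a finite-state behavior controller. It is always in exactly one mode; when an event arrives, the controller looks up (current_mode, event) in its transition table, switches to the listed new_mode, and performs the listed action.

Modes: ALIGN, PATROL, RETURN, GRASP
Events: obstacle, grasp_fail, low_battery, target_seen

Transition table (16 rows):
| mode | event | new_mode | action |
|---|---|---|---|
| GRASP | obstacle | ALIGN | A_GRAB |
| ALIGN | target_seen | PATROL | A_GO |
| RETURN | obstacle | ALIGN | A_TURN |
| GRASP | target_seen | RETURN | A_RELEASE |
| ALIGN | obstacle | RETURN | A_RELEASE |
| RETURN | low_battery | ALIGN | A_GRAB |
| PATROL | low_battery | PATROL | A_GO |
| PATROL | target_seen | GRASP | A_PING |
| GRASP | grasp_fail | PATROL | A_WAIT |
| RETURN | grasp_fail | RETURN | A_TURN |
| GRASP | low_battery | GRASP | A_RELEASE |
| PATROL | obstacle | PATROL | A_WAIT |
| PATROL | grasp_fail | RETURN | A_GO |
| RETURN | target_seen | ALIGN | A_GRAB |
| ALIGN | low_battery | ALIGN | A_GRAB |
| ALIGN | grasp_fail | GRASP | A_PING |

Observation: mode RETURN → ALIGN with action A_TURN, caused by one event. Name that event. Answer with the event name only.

try obstacle: (RETURN, obstacle) → (ALIGN, A_TURN)  ← matches
try grasp_fail: (RETURN, grasp_fail) → (RETURN, A_TURN)
try low_battery: (RETURN, low_battery) → (ALIGN, A_GRAB)
try target_seen: (RETURN, target_seen) → (ALIGN, A_GRAB)

obstacle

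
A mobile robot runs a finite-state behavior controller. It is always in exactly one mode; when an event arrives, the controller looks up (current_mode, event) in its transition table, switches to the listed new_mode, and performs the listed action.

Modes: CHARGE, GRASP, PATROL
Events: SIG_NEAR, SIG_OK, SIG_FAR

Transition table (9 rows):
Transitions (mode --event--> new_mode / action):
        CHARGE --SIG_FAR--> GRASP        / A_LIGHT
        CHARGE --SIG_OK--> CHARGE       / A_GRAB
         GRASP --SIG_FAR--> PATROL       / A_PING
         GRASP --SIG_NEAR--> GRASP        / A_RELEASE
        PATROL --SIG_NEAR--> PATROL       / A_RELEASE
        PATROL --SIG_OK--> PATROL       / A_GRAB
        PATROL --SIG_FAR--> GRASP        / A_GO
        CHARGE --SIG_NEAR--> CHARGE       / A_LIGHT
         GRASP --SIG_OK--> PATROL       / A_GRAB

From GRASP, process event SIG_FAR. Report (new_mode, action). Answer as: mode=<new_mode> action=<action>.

mode=PATROL action=A_PING

current mode = GRASP; filter table to that mode:
  (GRASP, SIG_FAR) → (PATROL, A_PING)  ← event matches
  (GRASP, SIG_NEAR) → (GRASP, A_RELEASE)
  (GRASP, SIG_OK) → (PATROL, A_GRAB)
event = SIG_FAR selects (PATROL, A_PING)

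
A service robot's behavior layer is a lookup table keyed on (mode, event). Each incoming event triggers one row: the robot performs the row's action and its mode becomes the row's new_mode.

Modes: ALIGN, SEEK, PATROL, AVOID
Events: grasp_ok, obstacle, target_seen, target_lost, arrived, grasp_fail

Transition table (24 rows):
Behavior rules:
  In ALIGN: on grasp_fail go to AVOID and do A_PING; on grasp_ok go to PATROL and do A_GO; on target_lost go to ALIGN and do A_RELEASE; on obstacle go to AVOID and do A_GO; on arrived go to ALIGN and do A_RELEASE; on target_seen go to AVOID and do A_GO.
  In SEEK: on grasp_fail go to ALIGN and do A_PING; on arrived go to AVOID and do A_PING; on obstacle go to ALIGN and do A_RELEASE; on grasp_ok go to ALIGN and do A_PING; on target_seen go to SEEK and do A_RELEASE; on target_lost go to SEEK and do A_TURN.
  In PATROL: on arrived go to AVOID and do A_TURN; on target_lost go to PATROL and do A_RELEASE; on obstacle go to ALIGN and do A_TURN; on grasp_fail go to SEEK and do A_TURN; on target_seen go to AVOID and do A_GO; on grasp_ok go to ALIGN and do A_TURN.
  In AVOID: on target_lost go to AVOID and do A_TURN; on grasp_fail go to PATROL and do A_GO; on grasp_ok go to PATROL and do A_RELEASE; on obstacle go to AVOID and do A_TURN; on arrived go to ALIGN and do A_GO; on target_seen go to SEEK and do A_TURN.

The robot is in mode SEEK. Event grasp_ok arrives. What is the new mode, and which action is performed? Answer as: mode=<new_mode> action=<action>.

mode=ALIGN action=A_PING

current mode = SEEK; filter table to that mode:
  (SEEK, grasp_fail) → (ALIGN, A_PING)
  (SEEK, arrived) → (AVOID, A_PING)
  (SEEK, obstacle) → (ALIGN, A_RELEASE)
  (SEEK, grasp_ok) → (ALIGN, A_PING)  ← event matches
  (SEEK, target_seen) → (SEEK, A_RELEASE)
  (SEEK, target_lost) → (SEEK, A_TURN)
event = grasp_ok selects (ALIGN, A_PING)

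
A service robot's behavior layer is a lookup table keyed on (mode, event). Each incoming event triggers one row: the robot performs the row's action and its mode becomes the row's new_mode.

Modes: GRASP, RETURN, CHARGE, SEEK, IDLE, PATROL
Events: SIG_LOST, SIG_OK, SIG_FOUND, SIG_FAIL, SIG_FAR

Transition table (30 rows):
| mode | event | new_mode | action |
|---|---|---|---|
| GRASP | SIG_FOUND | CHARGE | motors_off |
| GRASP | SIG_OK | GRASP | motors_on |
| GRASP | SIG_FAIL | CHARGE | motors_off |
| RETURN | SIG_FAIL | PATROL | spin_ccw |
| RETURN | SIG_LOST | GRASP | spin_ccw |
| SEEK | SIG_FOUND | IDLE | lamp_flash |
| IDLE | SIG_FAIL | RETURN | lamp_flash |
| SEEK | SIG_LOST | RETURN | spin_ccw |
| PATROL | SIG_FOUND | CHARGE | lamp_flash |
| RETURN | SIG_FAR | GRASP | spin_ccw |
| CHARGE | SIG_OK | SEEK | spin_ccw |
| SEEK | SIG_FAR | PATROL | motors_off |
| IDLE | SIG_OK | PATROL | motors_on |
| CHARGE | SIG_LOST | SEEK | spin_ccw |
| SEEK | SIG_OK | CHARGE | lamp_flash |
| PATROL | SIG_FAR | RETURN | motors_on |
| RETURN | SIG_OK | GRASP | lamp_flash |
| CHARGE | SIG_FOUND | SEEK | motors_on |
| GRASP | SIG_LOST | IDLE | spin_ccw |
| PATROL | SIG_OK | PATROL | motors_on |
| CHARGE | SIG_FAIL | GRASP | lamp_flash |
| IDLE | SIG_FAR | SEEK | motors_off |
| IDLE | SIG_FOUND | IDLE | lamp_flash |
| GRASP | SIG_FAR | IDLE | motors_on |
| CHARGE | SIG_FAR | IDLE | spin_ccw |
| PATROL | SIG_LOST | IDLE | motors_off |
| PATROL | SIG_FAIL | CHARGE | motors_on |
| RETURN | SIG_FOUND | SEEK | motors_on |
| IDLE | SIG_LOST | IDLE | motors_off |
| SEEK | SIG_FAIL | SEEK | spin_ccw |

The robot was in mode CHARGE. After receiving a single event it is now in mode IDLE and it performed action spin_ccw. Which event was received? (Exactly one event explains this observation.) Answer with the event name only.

SIG_FAR

try SIG_LOST: (CHARGE, SIG_LOST) → (SEEK, spin_ccw)
try SIG_OK: (CHARGE, SIG_OK) → (SEEK, spin_ccw)
try SIG_FOUND: (CHARGE, SIG_FOUND) → (SEEK, motors_on)
try SIG_FAIL: (CHARGE, SIG_FAIL) → (GRASP, lamp_flash)
try SIG_FAR: (CHARGE, SIG_FAR) → (IDLE, spin_ccw)  ← matches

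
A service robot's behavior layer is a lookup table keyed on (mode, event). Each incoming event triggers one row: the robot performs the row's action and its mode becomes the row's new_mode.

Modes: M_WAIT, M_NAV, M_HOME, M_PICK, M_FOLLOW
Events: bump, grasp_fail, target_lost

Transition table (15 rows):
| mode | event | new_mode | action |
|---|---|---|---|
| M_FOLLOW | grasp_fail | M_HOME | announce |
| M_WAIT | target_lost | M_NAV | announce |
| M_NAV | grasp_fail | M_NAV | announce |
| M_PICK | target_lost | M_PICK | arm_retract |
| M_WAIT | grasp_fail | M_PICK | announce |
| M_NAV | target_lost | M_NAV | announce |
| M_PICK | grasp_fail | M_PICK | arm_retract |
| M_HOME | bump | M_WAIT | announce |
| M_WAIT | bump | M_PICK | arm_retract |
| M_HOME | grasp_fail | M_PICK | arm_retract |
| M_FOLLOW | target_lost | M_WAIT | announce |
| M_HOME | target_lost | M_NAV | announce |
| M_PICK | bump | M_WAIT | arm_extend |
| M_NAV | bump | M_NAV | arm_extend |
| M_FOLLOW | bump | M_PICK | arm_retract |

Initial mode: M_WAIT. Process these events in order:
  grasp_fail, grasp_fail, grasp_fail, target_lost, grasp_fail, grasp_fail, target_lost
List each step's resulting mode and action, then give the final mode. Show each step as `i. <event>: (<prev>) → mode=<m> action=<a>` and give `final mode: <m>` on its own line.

final mode: M_PICK

1. grasp_fail: (M_WAIT) → mode=M_PICK action=announce
2. grasp_fail: (M_PICK) → mode=M_PICK action=arm_retract
3. grasp_fail: (M_PICK) → mode=M_PICK action=arm_retract
4. target_lost: (M_PICK) → mode=M_PICK action=arm_retract
5. grasp_fail: (M_PICK) → mode=M_PICK action=arm_retract
6. grasp_fail: (M_PICK) → mode=M_PICK action=arm_retract
7. target_lost: (M_PICK) → mode=M_PICK action=arm_retract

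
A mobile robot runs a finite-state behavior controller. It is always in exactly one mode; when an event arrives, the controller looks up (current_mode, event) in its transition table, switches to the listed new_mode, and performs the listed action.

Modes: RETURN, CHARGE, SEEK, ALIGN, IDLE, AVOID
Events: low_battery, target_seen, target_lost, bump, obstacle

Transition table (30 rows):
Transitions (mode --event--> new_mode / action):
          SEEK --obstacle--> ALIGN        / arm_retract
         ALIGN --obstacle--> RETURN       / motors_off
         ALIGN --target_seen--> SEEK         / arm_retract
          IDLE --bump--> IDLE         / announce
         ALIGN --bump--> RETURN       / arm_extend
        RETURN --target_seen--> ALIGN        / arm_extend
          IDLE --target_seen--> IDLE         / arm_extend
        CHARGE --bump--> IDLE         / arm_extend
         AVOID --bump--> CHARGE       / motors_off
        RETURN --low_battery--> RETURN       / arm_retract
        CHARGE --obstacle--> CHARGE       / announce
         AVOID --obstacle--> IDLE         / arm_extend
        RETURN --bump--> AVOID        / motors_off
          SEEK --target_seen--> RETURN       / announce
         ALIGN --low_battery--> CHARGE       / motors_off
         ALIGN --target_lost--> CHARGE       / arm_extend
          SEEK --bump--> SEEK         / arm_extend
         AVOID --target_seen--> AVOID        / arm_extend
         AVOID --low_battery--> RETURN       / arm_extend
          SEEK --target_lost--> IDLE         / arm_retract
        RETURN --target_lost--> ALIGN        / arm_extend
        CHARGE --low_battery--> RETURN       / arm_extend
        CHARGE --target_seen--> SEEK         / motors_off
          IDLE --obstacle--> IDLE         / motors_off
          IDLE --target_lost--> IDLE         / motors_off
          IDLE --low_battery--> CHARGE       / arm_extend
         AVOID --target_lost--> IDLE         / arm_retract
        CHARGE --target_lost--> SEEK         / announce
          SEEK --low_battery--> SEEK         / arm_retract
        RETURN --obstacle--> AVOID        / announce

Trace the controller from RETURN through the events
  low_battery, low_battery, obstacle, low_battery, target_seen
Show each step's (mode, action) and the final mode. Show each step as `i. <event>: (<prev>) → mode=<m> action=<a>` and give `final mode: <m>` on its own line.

1. low_battery: (RETURN) → mode=RETURN action=arm_retract
2. low_battery: (RETURN) → mode=RETURN action=arm_retract
3. obstacle: (RETURN) → mode=AVOID action=announce
4. low_battery: (AVOID) → mode=RETURN action=arm_extend
5. target_seen: (RETURN) → mode=ALIGN action=arm_extend

final mode: ALIGN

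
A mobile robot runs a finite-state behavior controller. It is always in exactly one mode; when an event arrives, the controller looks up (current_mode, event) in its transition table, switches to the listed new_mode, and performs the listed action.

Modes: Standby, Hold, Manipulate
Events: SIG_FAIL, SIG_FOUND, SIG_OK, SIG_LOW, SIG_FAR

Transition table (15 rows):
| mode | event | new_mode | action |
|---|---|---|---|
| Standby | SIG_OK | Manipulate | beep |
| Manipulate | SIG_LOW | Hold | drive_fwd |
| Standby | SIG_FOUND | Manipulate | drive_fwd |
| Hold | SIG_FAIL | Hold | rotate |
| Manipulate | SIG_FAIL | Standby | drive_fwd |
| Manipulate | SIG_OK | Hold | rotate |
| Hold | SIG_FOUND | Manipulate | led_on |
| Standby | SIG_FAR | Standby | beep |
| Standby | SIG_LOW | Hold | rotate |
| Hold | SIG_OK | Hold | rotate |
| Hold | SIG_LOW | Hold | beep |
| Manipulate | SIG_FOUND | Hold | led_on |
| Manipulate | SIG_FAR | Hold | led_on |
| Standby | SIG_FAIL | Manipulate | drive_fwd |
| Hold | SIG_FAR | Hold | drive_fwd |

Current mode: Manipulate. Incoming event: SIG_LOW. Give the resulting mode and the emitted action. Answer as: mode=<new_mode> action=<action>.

mode=Hold action=drive_fwd

current mode = Manipulate; filter table to that mode:
  (Manipulate, SIG_LOW) → (Hold, drive_fwd)  ← event matches
  (Manipulate, SIG_FAIL) → (Standby, drive_fwd)
  (Manipulate, SIG_OK) → (Hold, rotate)
  (Manipulate, SIG_FOUND) → (Hold, led_on)
  (Manipulate, SIG_FAR) → (Hold, led_on)
event = SIG_LOW selects (Hold, drive_fwd)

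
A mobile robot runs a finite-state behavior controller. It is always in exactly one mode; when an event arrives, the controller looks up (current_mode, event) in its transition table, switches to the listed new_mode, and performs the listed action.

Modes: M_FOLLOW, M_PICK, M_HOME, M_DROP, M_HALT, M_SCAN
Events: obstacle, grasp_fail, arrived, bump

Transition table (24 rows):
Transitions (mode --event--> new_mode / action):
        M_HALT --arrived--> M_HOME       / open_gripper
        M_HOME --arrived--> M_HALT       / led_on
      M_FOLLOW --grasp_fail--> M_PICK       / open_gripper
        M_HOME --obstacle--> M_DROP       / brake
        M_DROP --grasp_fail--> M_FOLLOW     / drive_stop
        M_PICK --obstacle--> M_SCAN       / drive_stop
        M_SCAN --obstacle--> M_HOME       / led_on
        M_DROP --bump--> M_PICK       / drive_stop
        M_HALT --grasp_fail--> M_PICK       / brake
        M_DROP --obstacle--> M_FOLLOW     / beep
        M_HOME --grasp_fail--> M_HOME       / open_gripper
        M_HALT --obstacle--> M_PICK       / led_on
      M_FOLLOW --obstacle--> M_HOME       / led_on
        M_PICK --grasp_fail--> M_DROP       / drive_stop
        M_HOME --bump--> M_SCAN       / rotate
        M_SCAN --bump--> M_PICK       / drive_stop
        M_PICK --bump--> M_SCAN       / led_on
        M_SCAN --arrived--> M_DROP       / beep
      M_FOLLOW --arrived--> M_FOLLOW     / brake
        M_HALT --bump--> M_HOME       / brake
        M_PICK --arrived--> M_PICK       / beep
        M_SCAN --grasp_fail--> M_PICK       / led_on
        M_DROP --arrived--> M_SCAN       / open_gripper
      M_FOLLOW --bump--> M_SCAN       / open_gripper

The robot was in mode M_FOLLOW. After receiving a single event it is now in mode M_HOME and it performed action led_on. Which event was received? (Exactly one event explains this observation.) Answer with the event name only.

try obstacle: (M_FOLLOW, obstacle) → (M_HOME, led_on)  ← matches
try grasp_fail: (M_FOLLOW, grasp_fail) → (M_PICK, open_gripper)
try arrived: (M_FOLLOW, arrived) → (M_FOLLOW, brake)
try bump: (M_FOLLOW, bump) → (M_SCAN, open_gripper)

obstacle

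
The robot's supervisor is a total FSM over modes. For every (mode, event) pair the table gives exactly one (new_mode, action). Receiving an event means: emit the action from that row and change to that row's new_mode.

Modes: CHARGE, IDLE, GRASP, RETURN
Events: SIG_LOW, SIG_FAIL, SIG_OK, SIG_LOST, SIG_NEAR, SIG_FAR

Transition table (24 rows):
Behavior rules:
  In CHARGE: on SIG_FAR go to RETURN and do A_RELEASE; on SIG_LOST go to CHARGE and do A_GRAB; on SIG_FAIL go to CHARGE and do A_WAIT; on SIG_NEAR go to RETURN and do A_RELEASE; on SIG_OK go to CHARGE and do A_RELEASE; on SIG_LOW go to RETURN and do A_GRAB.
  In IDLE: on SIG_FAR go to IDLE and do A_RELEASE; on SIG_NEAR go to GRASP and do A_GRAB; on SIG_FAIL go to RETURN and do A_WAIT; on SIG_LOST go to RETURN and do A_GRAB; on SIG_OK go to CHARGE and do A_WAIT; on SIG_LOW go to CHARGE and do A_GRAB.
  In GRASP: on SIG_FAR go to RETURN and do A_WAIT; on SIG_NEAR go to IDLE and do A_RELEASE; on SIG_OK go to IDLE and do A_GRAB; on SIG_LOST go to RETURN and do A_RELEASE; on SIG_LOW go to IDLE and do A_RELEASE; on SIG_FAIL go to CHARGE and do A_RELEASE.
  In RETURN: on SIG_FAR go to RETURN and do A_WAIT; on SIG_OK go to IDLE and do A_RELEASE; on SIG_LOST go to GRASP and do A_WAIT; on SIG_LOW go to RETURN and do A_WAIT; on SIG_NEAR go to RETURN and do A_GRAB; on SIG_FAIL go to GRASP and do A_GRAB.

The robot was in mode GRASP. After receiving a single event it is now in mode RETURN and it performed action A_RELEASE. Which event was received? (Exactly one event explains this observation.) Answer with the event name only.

try SIG_LOW: (GRASP, SIG_LOW) → (IDLE, A_RELEASE)
try SIG_FAIL: (GRASP, SIG_FAIL) → (CHARGE, A_RELEASE)
try SIG_OK: (GRASP, SIG_OK) → (IDLE, A_GRAB)
try SIG_LOST: (GRASP, SIG_LOST) → (RETURN, A_RELEASE)  ← matches
try SIG_NEAR: (GRASP, SIG_NEAR) → (IDLE, A_RELEASE)
try SIG_FAR: (GRASP, SIG_FAR) → (RETURN, A_WAIT)

SIG_LOST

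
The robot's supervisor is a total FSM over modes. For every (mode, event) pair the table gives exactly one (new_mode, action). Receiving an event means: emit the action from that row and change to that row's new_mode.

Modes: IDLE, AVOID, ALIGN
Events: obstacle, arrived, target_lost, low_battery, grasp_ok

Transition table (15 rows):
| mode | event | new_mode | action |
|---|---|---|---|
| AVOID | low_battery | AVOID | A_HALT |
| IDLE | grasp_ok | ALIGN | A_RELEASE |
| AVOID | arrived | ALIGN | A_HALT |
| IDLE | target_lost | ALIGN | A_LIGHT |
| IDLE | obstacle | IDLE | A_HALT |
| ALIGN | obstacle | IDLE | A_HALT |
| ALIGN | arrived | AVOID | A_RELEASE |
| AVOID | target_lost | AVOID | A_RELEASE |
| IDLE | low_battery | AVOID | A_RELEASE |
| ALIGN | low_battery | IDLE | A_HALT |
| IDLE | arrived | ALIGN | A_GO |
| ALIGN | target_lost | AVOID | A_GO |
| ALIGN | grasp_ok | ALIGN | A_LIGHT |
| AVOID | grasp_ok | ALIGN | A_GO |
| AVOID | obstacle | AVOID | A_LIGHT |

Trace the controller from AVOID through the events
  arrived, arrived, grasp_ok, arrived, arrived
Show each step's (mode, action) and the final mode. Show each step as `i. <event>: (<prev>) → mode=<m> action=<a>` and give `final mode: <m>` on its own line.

1. arrived: (AVOID) → mode=ALIGN action=A_HALT
2. arrived: (ALIGN) → mode=AVOID action=A_RELEASE
3. grasp_ok: (AVOID) → mode=ALIGN action=A_GO
4. arrived: (ALIGN) → mode=AVOID action=A_RELEASE
5. arrived: (AVOID) → mode=ALIGN action=A_HALT

final mode: ALIGN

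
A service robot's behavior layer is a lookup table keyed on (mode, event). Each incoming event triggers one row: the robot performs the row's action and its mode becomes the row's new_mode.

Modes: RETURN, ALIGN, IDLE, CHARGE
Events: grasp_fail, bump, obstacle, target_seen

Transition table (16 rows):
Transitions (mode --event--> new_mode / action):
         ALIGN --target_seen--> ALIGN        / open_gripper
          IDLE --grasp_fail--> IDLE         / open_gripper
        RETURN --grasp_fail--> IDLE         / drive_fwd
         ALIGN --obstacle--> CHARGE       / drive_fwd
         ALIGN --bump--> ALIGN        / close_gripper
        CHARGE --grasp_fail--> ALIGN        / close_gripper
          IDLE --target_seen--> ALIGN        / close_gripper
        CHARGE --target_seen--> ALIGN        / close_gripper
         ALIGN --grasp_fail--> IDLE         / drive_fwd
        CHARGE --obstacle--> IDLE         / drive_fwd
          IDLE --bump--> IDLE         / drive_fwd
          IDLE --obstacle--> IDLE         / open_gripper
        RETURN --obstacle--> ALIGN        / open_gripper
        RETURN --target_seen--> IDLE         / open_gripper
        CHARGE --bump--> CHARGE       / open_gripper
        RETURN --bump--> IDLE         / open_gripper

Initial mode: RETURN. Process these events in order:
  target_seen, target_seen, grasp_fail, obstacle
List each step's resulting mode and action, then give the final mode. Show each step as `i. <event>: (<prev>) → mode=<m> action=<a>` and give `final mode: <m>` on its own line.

final mode: IDLE

1. target_seen: (RETURN) → mode=IDLE action=open_gripper
2. target_seen: (IDLE) → mode=ALIGN action=close_gripper
3. grasp_fail: (ALIGN) → mode=IDLE action=drive_fwd
4. obstacle: (IDLE) → mode=IDLE action=open_gripper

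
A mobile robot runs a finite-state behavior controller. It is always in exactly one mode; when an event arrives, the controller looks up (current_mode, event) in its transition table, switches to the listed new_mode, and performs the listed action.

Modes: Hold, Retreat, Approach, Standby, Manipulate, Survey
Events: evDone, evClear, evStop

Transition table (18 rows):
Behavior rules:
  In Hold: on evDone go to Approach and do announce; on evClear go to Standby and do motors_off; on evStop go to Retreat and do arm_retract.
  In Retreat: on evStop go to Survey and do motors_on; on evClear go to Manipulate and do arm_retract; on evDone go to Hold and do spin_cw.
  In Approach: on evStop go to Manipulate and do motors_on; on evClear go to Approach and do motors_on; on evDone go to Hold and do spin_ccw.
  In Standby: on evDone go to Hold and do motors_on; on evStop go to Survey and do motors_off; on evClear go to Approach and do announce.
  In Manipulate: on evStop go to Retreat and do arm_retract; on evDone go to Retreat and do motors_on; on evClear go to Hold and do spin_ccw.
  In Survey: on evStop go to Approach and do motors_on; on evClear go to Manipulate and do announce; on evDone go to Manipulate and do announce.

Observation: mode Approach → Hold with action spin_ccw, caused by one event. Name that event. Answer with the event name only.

try evDone: (Approach, evDone) → (Hold, spin_ccw)  ← matches
try evClear: (Approach, evClear) → (Approach, motors_on)
try evStop: (Approach, evStop) → (Manipulate, motors_on)

evDone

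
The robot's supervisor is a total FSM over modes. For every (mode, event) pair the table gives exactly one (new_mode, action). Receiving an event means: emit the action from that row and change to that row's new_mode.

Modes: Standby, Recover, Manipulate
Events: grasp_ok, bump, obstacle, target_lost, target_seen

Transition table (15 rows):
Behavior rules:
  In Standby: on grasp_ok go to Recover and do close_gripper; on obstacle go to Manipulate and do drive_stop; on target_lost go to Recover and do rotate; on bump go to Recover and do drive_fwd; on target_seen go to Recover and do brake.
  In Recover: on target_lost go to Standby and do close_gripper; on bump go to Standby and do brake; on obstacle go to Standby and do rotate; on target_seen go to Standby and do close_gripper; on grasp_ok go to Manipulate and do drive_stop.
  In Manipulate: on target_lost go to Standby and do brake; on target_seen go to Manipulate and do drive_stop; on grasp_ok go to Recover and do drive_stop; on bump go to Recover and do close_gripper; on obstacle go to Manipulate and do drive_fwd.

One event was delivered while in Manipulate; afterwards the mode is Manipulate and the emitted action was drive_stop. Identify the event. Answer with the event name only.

target_seen

try grasp_ok: (Manipulate, grasp_ok) → (Recover, drive_stop)
try bump: (Manipulate, bump) → (Recover, close_gripper)
try obstacle: (Manipulate, obstacle) → (Manipulate, drive_fwd)
try target_lost: (Manipulate, target_lost) → (Standby, brake)
try target_seen: (Manipulate, target_seen) → (Manipulate, drive_stop)  ← matches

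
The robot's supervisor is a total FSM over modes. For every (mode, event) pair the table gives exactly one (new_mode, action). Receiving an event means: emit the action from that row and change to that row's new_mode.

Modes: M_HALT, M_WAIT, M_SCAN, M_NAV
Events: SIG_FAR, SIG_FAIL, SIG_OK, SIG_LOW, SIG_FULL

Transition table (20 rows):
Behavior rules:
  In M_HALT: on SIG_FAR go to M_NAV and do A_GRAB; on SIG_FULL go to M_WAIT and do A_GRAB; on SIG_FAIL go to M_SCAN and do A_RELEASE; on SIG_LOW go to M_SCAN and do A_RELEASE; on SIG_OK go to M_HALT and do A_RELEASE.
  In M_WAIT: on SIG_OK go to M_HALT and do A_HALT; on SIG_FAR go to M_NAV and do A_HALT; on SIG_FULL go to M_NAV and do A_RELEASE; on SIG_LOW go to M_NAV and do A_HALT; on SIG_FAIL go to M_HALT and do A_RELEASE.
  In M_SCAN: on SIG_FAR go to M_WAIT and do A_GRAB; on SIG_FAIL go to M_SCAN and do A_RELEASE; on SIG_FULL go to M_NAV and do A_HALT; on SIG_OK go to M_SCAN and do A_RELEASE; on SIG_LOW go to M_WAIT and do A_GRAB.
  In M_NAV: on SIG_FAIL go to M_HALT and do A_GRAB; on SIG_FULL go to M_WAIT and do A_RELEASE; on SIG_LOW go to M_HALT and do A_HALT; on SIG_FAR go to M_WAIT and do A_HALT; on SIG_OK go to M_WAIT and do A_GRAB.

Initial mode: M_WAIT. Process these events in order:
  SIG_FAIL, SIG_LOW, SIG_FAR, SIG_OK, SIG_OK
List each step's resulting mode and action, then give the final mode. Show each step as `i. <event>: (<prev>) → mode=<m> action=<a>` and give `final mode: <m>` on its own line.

1. SIG_FAIL: (M_WAIT) → mode=M_HALT action=A_RELEASE
2. SIG_LOW: (M_HALT) → mode=M_SCAN action=A_RELEASE
3. SIG_FAR: (M_SCAN) → mode=M_WAIT action=A_GRAB
4. SIG_OK: (M_WAIT) → mode=M_HALT action=A_HALT
5. SIG_OK: (M_HALT) → mode=M_HALT action=A_RELEASE

final mode: M_HALT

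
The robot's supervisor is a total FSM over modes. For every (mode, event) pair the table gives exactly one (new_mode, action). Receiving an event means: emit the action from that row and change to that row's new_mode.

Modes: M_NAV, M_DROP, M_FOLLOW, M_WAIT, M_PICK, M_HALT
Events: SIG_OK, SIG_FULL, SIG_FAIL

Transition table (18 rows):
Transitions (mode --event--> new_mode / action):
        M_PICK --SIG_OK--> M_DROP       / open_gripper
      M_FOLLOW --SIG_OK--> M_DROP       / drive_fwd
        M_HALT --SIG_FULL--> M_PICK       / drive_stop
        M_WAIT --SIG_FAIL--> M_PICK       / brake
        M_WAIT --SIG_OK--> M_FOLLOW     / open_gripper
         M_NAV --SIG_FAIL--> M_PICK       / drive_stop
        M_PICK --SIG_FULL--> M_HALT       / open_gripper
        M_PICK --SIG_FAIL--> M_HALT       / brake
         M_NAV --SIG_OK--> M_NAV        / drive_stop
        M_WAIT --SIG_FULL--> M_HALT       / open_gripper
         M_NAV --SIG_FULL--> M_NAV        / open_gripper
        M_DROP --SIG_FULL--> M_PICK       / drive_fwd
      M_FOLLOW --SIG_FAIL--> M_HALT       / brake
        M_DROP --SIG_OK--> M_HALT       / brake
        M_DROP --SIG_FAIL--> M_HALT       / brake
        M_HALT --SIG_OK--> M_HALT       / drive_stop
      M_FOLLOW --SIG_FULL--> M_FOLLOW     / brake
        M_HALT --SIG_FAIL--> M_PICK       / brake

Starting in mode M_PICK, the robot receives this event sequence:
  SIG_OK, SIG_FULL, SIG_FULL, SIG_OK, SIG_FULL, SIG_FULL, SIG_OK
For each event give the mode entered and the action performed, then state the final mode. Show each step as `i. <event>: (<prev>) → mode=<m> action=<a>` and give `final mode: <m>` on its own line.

final mode: M_HALT

1. SIG_OK: (M_PICK) → mode=M_DROP action=open_gripper
2. SIG_FULL: (M_DROP) → mode=M_PICK action=drive_fwd
3. SIG_FULL: (M_PICK) → mode=M_HALT action=open_gripper
4. SIG_OK: (M_HALT) → mode=M_HALT action=drive_stop
5. SIG_FULL: (M_HALT) → mode=M_PICK action=drive_stop
6. SIG_FULL: (M_PICK) → mode=M_HALT action=open_gripper
7. SIG_OK: (M_HALT) → mode=M_HALT action=drive_stop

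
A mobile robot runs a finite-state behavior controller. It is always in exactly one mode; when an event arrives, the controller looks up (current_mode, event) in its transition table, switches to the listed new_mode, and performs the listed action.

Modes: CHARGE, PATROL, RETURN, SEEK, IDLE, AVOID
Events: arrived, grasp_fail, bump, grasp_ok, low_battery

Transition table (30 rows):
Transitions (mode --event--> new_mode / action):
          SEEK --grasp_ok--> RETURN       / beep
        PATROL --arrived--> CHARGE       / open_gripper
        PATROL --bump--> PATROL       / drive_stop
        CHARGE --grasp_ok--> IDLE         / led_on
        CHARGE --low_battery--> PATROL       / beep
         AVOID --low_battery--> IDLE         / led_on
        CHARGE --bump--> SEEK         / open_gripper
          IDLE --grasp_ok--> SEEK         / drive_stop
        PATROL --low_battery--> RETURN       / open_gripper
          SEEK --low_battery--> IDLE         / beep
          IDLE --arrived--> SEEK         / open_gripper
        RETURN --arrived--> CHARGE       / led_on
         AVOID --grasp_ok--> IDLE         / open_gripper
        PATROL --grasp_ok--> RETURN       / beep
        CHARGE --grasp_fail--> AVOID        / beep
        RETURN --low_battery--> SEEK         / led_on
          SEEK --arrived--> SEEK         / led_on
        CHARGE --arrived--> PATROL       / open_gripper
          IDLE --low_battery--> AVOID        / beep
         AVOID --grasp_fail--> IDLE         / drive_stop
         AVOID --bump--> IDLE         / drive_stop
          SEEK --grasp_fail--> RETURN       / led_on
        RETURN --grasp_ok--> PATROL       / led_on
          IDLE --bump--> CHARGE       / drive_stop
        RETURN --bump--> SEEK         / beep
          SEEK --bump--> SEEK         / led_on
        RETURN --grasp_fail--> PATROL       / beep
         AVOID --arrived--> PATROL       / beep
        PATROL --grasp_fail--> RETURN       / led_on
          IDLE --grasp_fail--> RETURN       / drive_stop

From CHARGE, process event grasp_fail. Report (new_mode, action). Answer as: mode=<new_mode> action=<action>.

mode=AVOID action=beep

current mode = CHARGE; filter table to that mode:
  (CHARGE, grasp_ok) → (IDLE, led_on)
  (CHARGE, low_battery) → (PATROL, beep)
  (CHARGE, bump) → (SEEK, open_gripper)
  (CHARGE, grasp_fail) → (AVOID, beep)  ← event matches
  (CHARGE, arrived) → (PATROL, open_gripper)
event = grasp_fail selects (AVOID, beep)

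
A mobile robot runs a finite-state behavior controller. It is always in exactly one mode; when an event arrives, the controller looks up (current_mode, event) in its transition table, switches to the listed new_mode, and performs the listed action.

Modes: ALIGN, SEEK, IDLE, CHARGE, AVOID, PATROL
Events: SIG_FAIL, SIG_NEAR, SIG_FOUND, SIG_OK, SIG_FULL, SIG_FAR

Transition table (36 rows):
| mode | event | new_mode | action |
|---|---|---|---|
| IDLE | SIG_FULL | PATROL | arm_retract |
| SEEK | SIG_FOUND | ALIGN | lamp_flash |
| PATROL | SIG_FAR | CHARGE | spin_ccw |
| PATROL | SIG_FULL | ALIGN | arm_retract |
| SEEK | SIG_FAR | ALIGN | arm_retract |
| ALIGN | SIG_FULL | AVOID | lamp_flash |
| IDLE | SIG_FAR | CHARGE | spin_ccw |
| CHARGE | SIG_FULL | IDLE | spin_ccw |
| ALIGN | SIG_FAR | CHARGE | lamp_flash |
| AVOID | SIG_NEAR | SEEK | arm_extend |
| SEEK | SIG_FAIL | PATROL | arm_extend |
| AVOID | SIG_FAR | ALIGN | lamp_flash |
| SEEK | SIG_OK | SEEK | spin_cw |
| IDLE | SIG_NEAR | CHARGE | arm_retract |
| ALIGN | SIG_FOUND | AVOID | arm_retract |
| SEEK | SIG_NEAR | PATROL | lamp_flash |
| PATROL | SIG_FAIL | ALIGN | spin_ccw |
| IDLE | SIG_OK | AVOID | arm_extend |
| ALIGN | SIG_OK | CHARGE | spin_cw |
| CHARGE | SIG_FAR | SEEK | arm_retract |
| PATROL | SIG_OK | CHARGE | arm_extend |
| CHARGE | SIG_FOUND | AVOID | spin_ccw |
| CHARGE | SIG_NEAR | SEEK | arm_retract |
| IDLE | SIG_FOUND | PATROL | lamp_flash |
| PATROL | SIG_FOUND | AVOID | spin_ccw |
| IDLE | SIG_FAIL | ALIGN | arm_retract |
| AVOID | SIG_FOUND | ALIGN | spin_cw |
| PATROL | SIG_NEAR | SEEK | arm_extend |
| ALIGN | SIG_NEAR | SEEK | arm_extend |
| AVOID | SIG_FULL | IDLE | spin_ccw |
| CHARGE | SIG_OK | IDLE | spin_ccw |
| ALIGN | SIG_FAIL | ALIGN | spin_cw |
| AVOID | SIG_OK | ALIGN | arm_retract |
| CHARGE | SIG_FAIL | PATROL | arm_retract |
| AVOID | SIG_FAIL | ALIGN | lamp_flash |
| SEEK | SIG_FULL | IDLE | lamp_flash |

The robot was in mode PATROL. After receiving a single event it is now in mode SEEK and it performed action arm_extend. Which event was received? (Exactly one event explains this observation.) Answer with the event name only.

SIG_NEAR

try SIG_FAIL: (PATROL, SIG_FAIL) → (ALIGN, spin_ccw)
try SIG_NEAR: (PATROL, SIG_NEAR) → (SEEK, arm_extend)  ← matches
try SIG_FOUND: (PATROL, SIG_FOUND) → (AVOID, spin_ccw)
try SIG_OK: (PATROL, SIG_OK) → (CHARGE, arm_extend)
try SIG_FULL: (PATROL, SIG_FULL) → (ALIGN, arm_retract)
try SIG_FAR: (PATROL, SIG_FAR) → (CHARGE, spin_ccw)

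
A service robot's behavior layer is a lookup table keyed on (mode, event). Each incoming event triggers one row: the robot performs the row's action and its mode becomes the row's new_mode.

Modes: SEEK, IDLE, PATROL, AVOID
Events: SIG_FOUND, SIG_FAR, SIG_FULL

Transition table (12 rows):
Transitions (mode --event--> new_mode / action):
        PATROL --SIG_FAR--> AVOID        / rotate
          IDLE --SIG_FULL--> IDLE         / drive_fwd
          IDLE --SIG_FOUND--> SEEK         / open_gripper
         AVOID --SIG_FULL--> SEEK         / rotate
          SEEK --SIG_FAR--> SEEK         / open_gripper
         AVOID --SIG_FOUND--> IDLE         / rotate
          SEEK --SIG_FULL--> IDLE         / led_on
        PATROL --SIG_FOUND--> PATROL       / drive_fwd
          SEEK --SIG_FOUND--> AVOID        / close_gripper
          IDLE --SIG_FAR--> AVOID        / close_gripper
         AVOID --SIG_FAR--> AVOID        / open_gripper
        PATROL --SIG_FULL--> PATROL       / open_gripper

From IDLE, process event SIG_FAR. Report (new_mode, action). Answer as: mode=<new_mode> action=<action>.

mode=AVOID action=close_gripper

current mode = IDLE; filter table to that mode:
  (IDLE, SIG_FULL) → (IDLE, drive_fwd)
  (IDLE, SIG_FOUND) → (SEEK, open_gripper)
  (IDLE, SIG_FAR) → (AVOID, close_gripper)  ← event matches
event = SIG_FAR selects (AVOID, close_gripper)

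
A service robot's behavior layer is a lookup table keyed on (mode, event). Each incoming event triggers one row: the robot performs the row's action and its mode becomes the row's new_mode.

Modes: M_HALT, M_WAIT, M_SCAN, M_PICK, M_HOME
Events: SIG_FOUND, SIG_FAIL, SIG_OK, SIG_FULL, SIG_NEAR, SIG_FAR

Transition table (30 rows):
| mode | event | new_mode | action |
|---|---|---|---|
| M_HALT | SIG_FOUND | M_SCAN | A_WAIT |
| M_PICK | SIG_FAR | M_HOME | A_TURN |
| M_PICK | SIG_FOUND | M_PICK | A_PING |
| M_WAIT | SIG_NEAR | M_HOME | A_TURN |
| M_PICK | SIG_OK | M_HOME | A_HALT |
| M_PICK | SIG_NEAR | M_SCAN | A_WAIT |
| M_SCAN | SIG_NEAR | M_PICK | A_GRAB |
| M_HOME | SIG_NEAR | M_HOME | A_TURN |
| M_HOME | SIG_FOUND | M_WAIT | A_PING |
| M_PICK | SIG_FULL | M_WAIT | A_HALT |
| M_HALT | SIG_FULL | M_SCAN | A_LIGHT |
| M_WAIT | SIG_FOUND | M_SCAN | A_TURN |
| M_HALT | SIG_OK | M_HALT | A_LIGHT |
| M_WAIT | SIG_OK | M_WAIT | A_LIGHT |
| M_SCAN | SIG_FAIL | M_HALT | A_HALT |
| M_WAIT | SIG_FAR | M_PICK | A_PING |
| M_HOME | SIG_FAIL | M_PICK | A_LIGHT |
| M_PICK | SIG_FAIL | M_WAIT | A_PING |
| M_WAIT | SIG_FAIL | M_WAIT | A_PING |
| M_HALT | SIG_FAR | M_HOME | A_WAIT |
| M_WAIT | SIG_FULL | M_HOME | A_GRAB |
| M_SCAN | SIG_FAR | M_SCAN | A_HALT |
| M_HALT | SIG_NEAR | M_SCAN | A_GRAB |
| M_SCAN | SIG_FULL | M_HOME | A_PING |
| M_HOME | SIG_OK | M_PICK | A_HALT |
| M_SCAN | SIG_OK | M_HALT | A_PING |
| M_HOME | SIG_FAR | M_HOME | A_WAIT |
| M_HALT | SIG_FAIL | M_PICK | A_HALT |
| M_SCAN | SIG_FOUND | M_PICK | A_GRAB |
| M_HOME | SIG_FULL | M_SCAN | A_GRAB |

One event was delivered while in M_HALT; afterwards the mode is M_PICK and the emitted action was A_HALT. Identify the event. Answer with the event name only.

SIG_FAIL

try SIG_FOUND: (M_HALT, SIG_FOUND) → (M_SCAN, A_WAIT)
try SIG_FAIL: (M_HALT, SIG_FAIL) → (M_PICK, A_HALT)  ← matches
try SIG_OK: (M_HALT, SIG_OK) → (M_HALT, A_LIGHT)
try SIG_FULL: (M_HALT, SIG_FULL) → (M_SCAN, A_LIGHT)
try SIG_NEAR: (M_HALT, SIG_NEAR) → (M_SCAN, A_GRAB)
try SIG_FAR: (M_HALT, SIG_FAR) → (M_HOME, A_WAIT)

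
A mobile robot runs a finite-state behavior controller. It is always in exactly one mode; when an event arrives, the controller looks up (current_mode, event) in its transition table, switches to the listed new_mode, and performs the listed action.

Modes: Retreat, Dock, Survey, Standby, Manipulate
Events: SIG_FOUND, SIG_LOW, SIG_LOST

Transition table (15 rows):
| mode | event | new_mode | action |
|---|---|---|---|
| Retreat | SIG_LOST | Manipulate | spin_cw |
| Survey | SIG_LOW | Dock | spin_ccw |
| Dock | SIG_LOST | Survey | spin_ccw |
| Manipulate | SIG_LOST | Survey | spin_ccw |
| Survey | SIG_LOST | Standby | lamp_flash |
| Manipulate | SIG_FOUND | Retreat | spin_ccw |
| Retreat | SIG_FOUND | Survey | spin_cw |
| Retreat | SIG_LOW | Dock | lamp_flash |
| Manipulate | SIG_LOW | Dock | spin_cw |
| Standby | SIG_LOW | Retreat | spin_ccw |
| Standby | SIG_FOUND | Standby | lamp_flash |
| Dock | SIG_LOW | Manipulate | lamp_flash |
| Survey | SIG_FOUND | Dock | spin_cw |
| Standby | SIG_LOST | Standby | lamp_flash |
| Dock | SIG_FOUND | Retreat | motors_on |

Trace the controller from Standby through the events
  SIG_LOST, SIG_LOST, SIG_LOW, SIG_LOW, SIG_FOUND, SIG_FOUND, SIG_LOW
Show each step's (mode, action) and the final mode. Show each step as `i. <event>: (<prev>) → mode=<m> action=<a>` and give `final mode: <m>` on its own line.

1. SIG_LOST: (Standby) → mode=Standby action=lamp_flash
2. SIG_LOST: (Standby) → mode=Standby action=lamp_flash
3. SIG_LOW: (Standby) → mode=Retreat action=spin_ccw
4. SIG_LOW: (Retreat) → mode=Dock action=lamp_flash
5. SIG_FOUND: (Dock) → mode=Retreat action=motors_on
6. SIG_FOUND: (Retreat) → mode=Survey action=spin_cw
7. SIG_LOW: (Survey) → mode=Dock action=spin_ccw

final mode: Dock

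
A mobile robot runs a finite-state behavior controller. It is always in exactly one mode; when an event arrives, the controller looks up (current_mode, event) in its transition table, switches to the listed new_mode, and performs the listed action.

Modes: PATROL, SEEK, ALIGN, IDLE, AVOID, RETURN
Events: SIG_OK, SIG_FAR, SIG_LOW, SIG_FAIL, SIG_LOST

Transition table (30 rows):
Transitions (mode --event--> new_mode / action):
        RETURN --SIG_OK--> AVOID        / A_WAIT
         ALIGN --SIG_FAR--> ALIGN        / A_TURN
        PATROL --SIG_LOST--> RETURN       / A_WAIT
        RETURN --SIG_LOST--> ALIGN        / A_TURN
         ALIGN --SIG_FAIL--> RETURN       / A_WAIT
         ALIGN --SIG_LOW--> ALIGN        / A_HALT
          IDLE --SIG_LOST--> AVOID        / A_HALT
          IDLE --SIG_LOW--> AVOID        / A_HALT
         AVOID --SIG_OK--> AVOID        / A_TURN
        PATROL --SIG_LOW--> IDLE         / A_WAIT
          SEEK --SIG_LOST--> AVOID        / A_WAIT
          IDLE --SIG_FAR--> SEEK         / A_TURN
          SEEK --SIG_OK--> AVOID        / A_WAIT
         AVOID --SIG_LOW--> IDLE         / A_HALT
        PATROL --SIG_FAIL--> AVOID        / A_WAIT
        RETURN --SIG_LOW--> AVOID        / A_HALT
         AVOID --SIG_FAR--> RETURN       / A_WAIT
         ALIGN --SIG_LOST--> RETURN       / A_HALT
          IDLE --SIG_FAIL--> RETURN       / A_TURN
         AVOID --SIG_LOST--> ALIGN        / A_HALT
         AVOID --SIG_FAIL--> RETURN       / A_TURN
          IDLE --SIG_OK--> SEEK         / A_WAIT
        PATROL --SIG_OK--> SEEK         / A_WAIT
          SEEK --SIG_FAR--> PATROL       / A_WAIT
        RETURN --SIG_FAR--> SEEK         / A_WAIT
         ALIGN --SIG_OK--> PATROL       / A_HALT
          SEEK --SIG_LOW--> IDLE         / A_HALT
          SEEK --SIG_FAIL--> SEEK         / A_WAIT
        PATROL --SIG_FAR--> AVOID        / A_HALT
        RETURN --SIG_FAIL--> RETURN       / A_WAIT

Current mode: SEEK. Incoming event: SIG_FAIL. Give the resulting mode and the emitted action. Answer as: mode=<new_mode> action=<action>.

current mode = SEEK; filter table to that mode:
  (SEEK, SIG_LOST) → (AVOID, A_WAIT)
  (SEEK, SIG_OK) → (AVOID, A_WAIT)
  (SEEK, SIG_FAR) → (PATROL, A_WAIT)
  (SEEK, SIG_LOW) → (IDLE, A_HALT)
  (SEEK, SIG_FAIL) → (SEEK, A_WAIT)  ← event matches
event = SIG_FAIL selects (SEEK, A_WAIT)

mode=SEEK action=A_WAIT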